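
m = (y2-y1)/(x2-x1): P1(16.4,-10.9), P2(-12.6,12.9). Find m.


dy = 12.9 + 10.9 = 23.8
dx = -12.6 - 16.4 = -29.0
m = 23.8/(-29.0) = -0.8207

m = -0.8207


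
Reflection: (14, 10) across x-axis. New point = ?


Reflection rule for x-axis: (x, -y)
(14, 10) -> (14, -10)

(14, -10)


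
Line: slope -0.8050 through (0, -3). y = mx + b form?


y + 3 = -0.8050(x - 0)
y = -0.8050x - 3 + 0.8050*0
y = -0.8050x - 3.0000

y = -0.8050x - 3.0000


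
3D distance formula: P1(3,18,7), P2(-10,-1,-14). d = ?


dx=-13, dy=-19, dz=-21
d = sqrt(169+361+441) = sqrt(971) = 31.1609

31.1609


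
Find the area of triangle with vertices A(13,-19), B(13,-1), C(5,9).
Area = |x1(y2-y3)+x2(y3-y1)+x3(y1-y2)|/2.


13*(-1-9) = -130
13*(9+ 19) = 364
5*(-19+ 1) = -90
sum = 144
Area = |144|/2 = 72.0000

72.0000 sq units


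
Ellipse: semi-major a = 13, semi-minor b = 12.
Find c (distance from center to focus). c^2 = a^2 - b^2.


c^2 = 13^2 - 12^2 = 169 - 144 = 25
c = sqrt(25) = 5.0000

c = 5.0000


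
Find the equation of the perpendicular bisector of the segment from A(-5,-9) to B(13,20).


Midpoint = (4, 5.5)
Slope of AB = dy/dx = 29/18 = 1.6111
Perp slope = -dx/dy = -18/29 = -0.6207
b = My - (perp slope)*Mx = 5.5 + (18*4)/29 = 5.5 + 2.4828 = 7.9828

y = -0.6207x + 7.9828


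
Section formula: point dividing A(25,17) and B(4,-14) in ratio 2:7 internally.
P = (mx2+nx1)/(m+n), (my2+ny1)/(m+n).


Px = (2*4 + 7*25)/9 = 183/9 = 20.3333
Py = (2*(-14) + 7*17)/9 = 91/9 = 10.1111

P = (20.3333, 10.1111)


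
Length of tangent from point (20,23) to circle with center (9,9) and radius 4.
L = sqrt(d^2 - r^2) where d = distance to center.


d = sqrt((20-9)^2 + (23-9)^2) = sqrt(121+196) = 17.8045
L = sqrt(317.0000 - 16) = sqrt(301.0000) = 17.3494

17.3494


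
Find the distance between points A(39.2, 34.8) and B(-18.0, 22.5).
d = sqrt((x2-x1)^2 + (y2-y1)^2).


dx = -18.0 - 39.2 = -57.2
dy = 22.5 - 34.8 = -12.3
d = sqrt(3271.84 + 151.29) = sqrt(3423.13) = 58.5075

58.5075


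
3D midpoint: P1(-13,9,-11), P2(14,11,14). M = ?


Mx = (-13+14)/2 = 0.5000
My = (9+11)/2 = 10.0000
Mz = (-11+14)/2 = 1.5000

M = (0.5000, 10.0000, 1.5000)


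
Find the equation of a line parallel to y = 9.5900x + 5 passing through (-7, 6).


Parallel lines have equal slopes.
m2 = 9.5900
b2 = 6 - 9.5900*(-7) = 73.1300

y = 9.5900x + 73.1300


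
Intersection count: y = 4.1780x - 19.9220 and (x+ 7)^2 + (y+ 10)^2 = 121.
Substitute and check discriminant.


Substitute y = 4.1780x - 19.9220: (x+ 7)^2 + (4.1780x- 19.9220+ 10)^2 = 121
Expand to Ax^2 + Bx + C = 0, where b-k = -9.922
A = 1+m^2 = 18.455684
B = 2(m(b-k) - h) = 2(4.1780*(-9.922) + 7) = -68.908232
C = h^2 + (b-k)^2 - r^2 = 49 + 98.446084 - 121 = 26.446084
disc = B^2-4AC = 4748.3444 - 1952.3223 = 2796.0221
disc > 0

2 intersection points


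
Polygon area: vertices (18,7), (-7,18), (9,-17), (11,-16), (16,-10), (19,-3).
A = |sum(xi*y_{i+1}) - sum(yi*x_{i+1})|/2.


sum(xi*y_{i+1}) = 18*18 - 7*(-17) + 9*(-16) + 11*(-10) + 16*(-3) + 19*7 = 274
sum(yi*x_{i+1}) = 7*(-7) + 18*9 - 17*11 - 16*16 - 10*19 - 3*18 = -574
Area = |274 + 574|/2 = 848/2 = 424.0000

424.0000 sq units


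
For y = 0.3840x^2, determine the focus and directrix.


a = 0.3840
1/(4a) = 0.6510
Focus = (0, 0.6510)
Directrix: y = -0.6510

Focus = (0, 0.6510), Directrix: y = -0.6510


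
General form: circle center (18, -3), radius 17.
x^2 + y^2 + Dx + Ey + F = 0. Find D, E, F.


(x-18)^2 + (y+ 3)^2 = 17^2
D = -2h = -36, E = -2k = 6
F = h^2+k^2-r^2 = 324+9-289 = 44

D = -36, E = 6, F = 44


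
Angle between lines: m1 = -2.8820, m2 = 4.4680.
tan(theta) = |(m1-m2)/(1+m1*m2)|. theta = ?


m1-m2 = -7.35
1+m1*m2 = -11.876776
tan(theta) = |-7.35/(-11.876776)| = 0.618855
theta = arctan(|-7.35/(-11.876776)|) = 31.7515 degrees (acute angle)

31.7515 degrees


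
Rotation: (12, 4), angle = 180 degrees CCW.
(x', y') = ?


cos(180) = -1, sin(180) = 0
x' = 12*(-1) - 4*0 = -12
y' = 12*0 + 4*(-1) = -4

(-12, -4)


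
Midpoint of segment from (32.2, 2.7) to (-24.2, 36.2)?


Mx = (32.2 - 24.2)/2 = 8/2 = 4.0000
My = (2.7 + 36.2)/2 = 38.9/2 = 19.4500

(4.0000, 19.4500)


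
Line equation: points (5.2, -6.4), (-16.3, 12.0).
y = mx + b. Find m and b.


m = (18.4)/(-21.5) = -0.8558
b = y1 - m*x1 = -6.4 - (18.4*5.2)/(-21.5) = -6.4 + 4.4502 = -1.9498

y = -0.8558x - 1.9498


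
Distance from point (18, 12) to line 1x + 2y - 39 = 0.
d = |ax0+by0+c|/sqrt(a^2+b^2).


|1*18 + 2*12 - 39| = |3| = 3
sqrt(1 + 4) = sqrt(5) = 2.2361
d = 3/sqrt(5) = 1.3416

1.3416


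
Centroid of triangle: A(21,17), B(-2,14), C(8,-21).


Gx = (21- 2+8)/3 = 27/3 = 9.0000
Gy = (17+14- 21)/3 = 10/3 = 3.3333

G = (9.0000, 3.3333)


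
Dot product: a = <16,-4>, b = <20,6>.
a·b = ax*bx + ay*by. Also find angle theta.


a·b = 16*20 - 4*6 = 320 - 24 = 296
|a| = sqrt(256+16) = 16.4924
|b| = sqrt(400+36) = 20.8806
cos(theta) = 296/(sqrt(272)*sqrt(436)) = 296/sqrt(118592) = 0.859536
theta = arccos(296/sqrt(118592)) = 30.7355 degrees

a·b = 296, theta = 30.7355 deg


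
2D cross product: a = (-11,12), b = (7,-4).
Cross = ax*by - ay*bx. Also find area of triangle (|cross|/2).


cross = -11*(-4) - 12*7 = 44 - 84 = -40
Triangle area = |-40|/2 = 40/2 = 20.0000

cross = -40, triangle area = 20.0000


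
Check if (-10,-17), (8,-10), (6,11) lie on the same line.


-10*(-10-11) + 8*(11+ 17) + 6*(-17+ 10)
= 210 + 224 - 42 = 392

No, not collinear (determinant = 392)


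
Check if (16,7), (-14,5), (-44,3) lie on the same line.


16*(5-3) - 14*(3-7) - 44*(7-5)
= 32 + 56 - 88 = 0

Yes, collinear (determinant = 0)


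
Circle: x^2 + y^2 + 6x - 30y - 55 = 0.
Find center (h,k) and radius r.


h = -D/2 = -6/2 = -3
k = -E/2 = 30/2 = 15
r^2 = h^2 + k^2 - F = 9 + 225 + 55 = 289
r = 17

Center (-3, 15), radius = 17


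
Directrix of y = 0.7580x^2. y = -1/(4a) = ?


a = 0.7580
1/(4a) = 0.3298
directrix: y = -0.3298 = -0.3298

y = -0.3298


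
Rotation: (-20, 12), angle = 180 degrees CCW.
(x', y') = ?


cos(180) = -1, sin(180) = 0
x' = -20*(-1) - 12*0 = 20
y' = -20*0 + 12*(-1) = -12

(20, -12)


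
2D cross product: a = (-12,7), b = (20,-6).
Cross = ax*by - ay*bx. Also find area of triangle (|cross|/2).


cross = -12*(-6) - 7*20 = 72 - 140 = -68
Triangle area = |-68|/2 = 68/2 = 34.0000

cross = -68, triangle area = 34.0000


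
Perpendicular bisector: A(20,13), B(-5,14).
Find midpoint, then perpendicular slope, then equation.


Midpoint = (7.5, 13.5)
Slope of AB = dy/dx = 1/(-25) = -0.0400
Perp slope = -dx/dy = 25/1 = 25.0000
b = My - (perp slope)*Mx = 13.5 + (-25*7.5)/1 = 13.5 - 187.5000 = -174.0000

y = 25.0000x - 174.0000


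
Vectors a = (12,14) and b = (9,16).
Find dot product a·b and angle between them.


a·b = 12*9 + 14*16 = 108 + 224 = 332
|a| = sqrt(144+196) = 18.4391
|b| = sqrt(81+256) = 18.3576
cos(theta) = 332/(sqrt(340)*sqrt(337)) = 332/sqrt(114580) = 0.980807
theta = arccos(332/sqrt(114580)) = 11.2435 degrees

a·b = 332, theta = 11.2435 deg


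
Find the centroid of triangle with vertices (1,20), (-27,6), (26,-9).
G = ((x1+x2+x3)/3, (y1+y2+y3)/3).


Gx = (1- 27+26)/3 = 0/3 = 0
Gy = (20+6- 9)/3 = 17/3 = 5.6667

G = (0, 5.6667)


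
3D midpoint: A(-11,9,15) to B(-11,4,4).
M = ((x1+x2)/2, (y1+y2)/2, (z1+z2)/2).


Mx = (-11- 11)/2 = -11.0000
My = (9+4)/2 = 6.5000
Mz = (15+4)/2 = 9.5000

M = (-11.0000, 6.5000, 9.5000)


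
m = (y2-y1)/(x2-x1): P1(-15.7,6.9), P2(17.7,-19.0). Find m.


dy = -19.0 - 6.9 = -25.9
dx = 17.7 + 15.7 = 33.4
m = -25.9/33.4 = -0.7754

m = -0.7754


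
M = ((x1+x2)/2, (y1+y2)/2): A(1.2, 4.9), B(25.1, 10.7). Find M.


Mx = (1.2 + 25.1)/2 = 26.3/2 = 13.1500
My = (4.9 + 10.7)/2 = 15.6/2 = 7.8000

(13.1500, 7.8000)


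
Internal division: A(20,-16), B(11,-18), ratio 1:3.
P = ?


Px = (1*11 + 3*20)/4 = 71/4 = 17.7500
Py = (1*(-18) + 3*(-16))/4 = -66/4 = -16.5000

P = (17.7500, -16.5000)


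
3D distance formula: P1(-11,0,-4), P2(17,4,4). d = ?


dx=28, dy=4, dz=8
d = sqrt(784+16+64) = sqrt(864) = 29.3939

29.3939


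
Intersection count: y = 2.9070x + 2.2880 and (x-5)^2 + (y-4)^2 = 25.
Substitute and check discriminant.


Substitute y = 2.9070x + 2.2880: (x-5)^2 + (2.9070x+2.2880-4)^2 = 25
Expand to Ax^2 + Bx + C = 0, where b-k = -1.712
A = 1+m^2 = 9.450649
B = 2(m(b-k) - h) = 2(2.9070*(-1.712) - 5) = -19.953568
C = h^2 + (b-k)^2 - r^2 = 25 + 2.930944 - 25 = 2.930944
disc = B^2-4AC = 398.1449 - 110.7973 = 287.3476
disc > 0

2 intersection points


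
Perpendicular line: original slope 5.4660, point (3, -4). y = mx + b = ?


Perpendicular slope = -1/m1 = -1/5.4660 = -0.1829
b2 = y0 - m2*x0 = -4 + 3/5.4660 = -4 + 0.5488 = -3.4512

y = -0.1829x - 3.4512


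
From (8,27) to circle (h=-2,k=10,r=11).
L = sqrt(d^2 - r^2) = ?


d = sqrt((8+ 2)^2 + (27-10)^2) = sqrt(100+289) = 19.7231
L = sqrt(389.0000 - 121) = sqrt(268.0000) = 16.3707

16.3707


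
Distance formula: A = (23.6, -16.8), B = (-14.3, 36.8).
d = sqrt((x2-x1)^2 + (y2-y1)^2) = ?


dx = -14.3 - 23.6 = -37.9
dy = 36.8 + 16.8 = 53.6
d = sqrt(1436.41 + 2872.96) = sqrt(4309.37) = 65.6458

65.6458


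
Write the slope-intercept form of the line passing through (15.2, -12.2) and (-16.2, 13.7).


m = (25.9)/(-31.4) = -0.8248
b = y1 - m*x1 = -12.2 - (25.9*15.2)/(-31.4) = -12.2 + 12.5376 = 0.3376

y = -0.8248x + 0.3376


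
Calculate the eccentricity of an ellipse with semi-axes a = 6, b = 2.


c = sqrt(36-4) = sqrt(32) = 5.6569
e = c/a = sqrt(32)/6 = 0.9428

e = 0.9428


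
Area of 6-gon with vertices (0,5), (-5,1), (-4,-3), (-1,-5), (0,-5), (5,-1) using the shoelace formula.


sum(xi*y_{i+1}) = 0*1 - 5*(-3) - 4*(-5) - 1*(-5) + 0*(-1) + 5*5 = 65
sum(yi*x_{i+1}) = 5*(-5) + 1*(-4) - 3*(-1) - 5*0 - 5*5 - 1*0 = -51
Area = |65 + 51|/2 = 116/2 = 58.0000

58.0000 sq units


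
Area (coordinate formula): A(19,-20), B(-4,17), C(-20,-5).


19*(17+ 5) = 418
-4*(-5+ 20) = -60
-20*(-20-17) = 740
sum = 1098
Area = |1098|/2 = 549.0000

549.0000 sq units


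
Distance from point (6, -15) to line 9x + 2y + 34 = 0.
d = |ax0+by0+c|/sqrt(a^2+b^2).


|9*6 + 2*(-15) + 34| = |58| = 58
sqrt(81 + 4) = sqrt(85) = 9.2195
d = 58/sqrt(85) = 6.2910

6.2910


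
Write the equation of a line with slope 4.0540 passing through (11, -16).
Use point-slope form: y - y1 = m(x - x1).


y + 16 = 4.0540(x - 11)
y = 4.0540x - 16 - 4.0540*11
y = 4.0540x - 60.5940

y = 4.0540x - 60.5940


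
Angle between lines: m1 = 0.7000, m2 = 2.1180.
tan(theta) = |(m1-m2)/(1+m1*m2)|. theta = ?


m1-m2 = -1.418
1+m1*m2 = 2.4826
tan(theta) = |-1.418/2.4826| = 0.571175
theta = arctan(|-1.418/2.4826|) = 29.7339 degrees (acute angle)

29.7339 degrees


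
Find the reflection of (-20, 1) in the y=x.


Reflection rule for y=x: (y, x)
(-20, 1) -> (1, -20)

(1, -20)


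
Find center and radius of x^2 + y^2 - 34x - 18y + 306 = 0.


h = -D/2 = 34/2 = 17
k = -E/2 = 18/2 = 9
r^2 = h^2 + k^2 - F = 289 + 81 - 306 = 64
r = 8

Center (17, 9), radius = 8


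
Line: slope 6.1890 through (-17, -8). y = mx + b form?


y + 8 = 6.1890(x + 17)
y = 6.1890x - 8 - 6.1890*(-17)
y = 6.1890x + 97.2130

y = 6.1890x + 97.2130


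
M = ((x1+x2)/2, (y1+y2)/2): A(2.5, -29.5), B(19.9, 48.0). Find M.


Mx = (2.5 + 19.9)/2 = 22.4/2 = 11.2000
My = (-29.5 + 48.0)/2 = 18.5/2 = 9.2500

(11.2000, 9.2500)


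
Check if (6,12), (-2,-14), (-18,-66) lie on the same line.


6*(-14+ 66) - 2*(-66-12) - 18*(12+ 14)
= 312 + 156 - 468 = 0

Yes, collinear (determinant = 0)


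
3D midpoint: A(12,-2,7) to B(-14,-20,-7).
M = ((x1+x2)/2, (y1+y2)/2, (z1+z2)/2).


Mx = (12- 14)/2 = -1.0000
My = (-2- 20)/2 = -11.0000
Mz = (7- 7)/2 = 0

M = (-1.0000, -11.0000, 0)


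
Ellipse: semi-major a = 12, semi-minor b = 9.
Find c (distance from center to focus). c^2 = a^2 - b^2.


c^2 = 12^2 - 9^2 = 144 - 81 = 63
c = sqrt(63) = 7.9373

c = 7.9373


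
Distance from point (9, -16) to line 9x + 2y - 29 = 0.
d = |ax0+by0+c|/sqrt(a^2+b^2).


|9*9 + 2*(-16) - 29| = |20| = 20
sqrt(81 + 4) = sqrt(85) = 9.2195
d = 20/sqrt(85) = 2.1693

2.1693


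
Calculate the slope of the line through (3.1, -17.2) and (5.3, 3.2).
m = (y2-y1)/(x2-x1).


dy = 3.2 + 17.2 = 20.4
dx = 5.3 - 3.1 = 2.2
m = 20.4/2.2 = 9.2727

m = 9.2727


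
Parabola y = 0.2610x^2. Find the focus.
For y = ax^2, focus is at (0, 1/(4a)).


a = 0.2610
4a = 1.0440
focus = (0, 1/1.0440) = (0, 0.9579)

Focus = (0, 0.9579)


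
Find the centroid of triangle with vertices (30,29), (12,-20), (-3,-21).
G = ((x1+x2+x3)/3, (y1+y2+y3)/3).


Gx = (30+12- 3)/3 = 39/3 = 13.0000
Gy = (29- 20- 21)/3 = -12/3 = -4.0000

G = (13.0000, -4.0000)


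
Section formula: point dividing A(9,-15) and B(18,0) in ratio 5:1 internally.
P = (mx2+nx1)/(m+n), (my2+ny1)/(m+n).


Px = (5*18 + 1*9)/6 = 99/6 = 16.5000
Py = (5*0 + 1*(-15))/6 = -15/6 = -2.5000

P = (16.5000, -2.5000)


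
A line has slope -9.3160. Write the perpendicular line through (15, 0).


Perpendicular slope = -1/m1 = -1/(-9.3160) = 0.1073
b2 = y0 - m2*x0 = 0 + 15/(-9.3160) = 0 - 1.6101 = -1.6101

y = 0.1073x - 1.6101


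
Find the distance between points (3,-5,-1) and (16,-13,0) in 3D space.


dx=13, dy=-8, dz=1
d = sqrt(169+64+1) = sqrt(234) = 15.2971

15.2971


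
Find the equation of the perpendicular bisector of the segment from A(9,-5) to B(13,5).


Midpoint = (11, 0)
Slope of AB = dy/dx = 10/4 = 2.5000
Perp slope = -dx/dy = -4/10 = -0.4000
b = My - (perp slope)*Mx = 0 + (4*11)/10 = 0 + 4.4000 = 4.4000

y = -0.4000x + 4.4000


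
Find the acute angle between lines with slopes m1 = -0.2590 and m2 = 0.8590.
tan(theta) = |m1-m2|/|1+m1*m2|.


m1-m2 = -1.118
1+m1*m2 = 0.777519
tan(theta) = |-1.118/0.777519| = 1.437907
theta = arctan(|-1.118/0.777519|) = 55.1831 degrees (acute angle)

55.1831 degrees


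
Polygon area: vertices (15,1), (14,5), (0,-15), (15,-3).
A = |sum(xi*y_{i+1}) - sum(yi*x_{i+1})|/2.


sum(xi*y_{i+1}) = 15*5 + 14*(-15) + 0*(-3) + 15*1 = -120
sum(yi*x_{i+1}) = 1*14 + 5*0 - 15*15 - 3*15 = -256
Area = |-120 + 256|/2 = 136/2 = 68.0000

68.0000 sq units


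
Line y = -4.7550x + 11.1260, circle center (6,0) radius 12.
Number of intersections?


Substitute y = -4.7550x + 11.1260: (x-6)^2 + (-4.7550x+11.1260-0)^2 = 144
Expand to Ax^2 + Bx + C = 0, where b-k = 11.126
A = 1+m^2 = 23.610025
B = 2(m(b-k) - h) = 2(-4.7550*11.126 - 6) = -117.80826
C = h^2 + (b-k)^2 - r^2 = 36 + 123.787876 - 144 = 15.787876
disc = B^2-4AC = 13878.7861 - 1491.0086 = 12387.7775
disc > 0

2 intersection points


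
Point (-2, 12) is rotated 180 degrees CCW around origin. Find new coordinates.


cos(180) = -1, sin(180) = 0
x' = -2*(-1) - 12*0 = 2
y' = -2*0 + 12*(-1) = -12

(2, -12)


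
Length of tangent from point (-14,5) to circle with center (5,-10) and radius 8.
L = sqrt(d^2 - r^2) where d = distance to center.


d = sqrt((-14-5)^2 + (5+ 10)^2) = sqrt(361+225) = 24.2074
L = sqrt(586.0000 - 64) = sqrt(522.0000) = 22.8473

22.8473


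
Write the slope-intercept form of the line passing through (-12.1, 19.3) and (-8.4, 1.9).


m = (-17.4)/(3.7) = -4.7027
b = y1 - m*x1 = 19.3 - (-17.4*(-12.1))/(3.7) = 19.3 - 56.9027 = -37.6027

y = -4.7027x - 37.6027


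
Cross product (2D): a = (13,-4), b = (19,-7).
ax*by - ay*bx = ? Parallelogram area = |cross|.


cross = 13*(-7) + 4*19 = -91 + 76 = -15
Parallelogram area = |-15| = 15

cross = -15, parallelogram area = 15


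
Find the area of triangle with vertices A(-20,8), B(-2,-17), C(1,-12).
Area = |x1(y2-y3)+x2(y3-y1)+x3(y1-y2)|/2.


-20*(-17+ 12) = 100
-2*(-12-8) = 40
1*(8+ 17) = 25
sum = 165
Area = |165|/2 = 82.5000

82.5000 sq units


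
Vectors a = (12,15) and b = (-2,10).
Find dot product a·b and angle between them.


a·b = 12*(-2) + 15*10 = -24 + 150 = 126
|a| = sqrt(144+225) = 19.2094
|b| = sqrt(4+100) = 10.1980
cos(theta) = 126/(sqrt(369)*sqrt(104)) = 126/sqrt(38376) = 0.643192
theta = arccos(126/sqrt(38376)) = 49.9697 degrees

a·b = 126, theta = 49.9697 deg


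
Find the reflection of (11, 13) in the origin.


Reflection rule for origin: (-x, -y)
(11, 13) -> (-11, -13)

(-11, -13)


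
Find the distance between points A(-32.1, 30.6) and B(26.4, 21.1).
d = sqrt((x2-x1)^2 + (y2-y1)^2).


dx = 26.4 + 32.1 = 58.5
dy = 21.1 - 30.6 = -9.5
d = sqrt(3422.25 + 90.25) = sqrt(3512.5) = 59.2663

59.2663


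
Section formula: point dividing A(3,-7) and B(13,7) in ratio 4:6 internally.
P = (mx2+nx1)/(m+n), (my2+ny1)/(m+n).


Px = (4*13 + 6*3)/10 = 70/10 = 7.0000
Py = (4*7 + 6*(-7))/10 = -14/10 = -1.4000

P = (7.0000, -1.4000)


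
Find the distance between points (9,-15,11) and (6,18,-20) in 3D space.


dx=-3, dy=33, dz=-31
d = sqrt(9+1089+961) = sqrt(2059) = 45.3762

45.3762


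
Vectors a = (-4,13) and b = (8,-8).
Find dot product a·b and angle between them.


a·b = -4*8 + 13*(-8) = -32 - 104 = -136
|a| = sqrt(16+169) = 13.6015
|b| = sqrt(64+64) = 11.3137
cos(theta) = -136/(sqrt(185)*sqrt(128)) = -136/sqrt(23680) = -0.883788
theta = arccos(-136/sqrt(23680)) = 152.1027 degrees

a·b = -136, theta = 152.1027 deg


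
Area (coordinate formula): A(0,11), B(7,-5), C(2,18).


0*(-5-18) = 0
7*(18-11) = 49
2*(11+ 5) = 32
sum = 81
Area = |81|/2 = 40.5000

40.5000 sq units


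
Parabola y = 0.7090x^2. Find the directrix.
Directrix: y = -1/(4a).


a = 0.7090
1/(4a) = 0.3526
directrix: y = -0.3526 = -0.3526

y = -0.3526


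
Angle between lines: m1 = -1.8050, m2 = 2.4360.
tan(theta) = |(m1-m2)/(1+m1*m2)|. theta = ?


m1-m2 = -4.241
1+m1*m2 = -3.39698
tan(theta) = |-4.241/(-3.39698)| = 1.248462
theta = arctan(|-4.241/(-3.39698)|) = 51.3058 degrees (acute angle)

51.3058 degrees


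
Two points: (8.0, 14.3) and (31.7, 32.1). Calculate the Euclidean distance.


dx = 31.7 - 8.0 = 23.7
dy = 32.1 - 14.3 = 17.8
d = sqrt(561.69 + 316.84) = sqrt(878.53) = 29.6400

29.6400


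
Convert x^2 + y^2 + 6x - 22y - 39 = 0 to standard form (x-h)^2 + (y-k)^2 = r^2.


h = -D/2 = -6/2 = -3
k = -E/2 = 22/2 = 11
r^2 = h^2 + k^2 - F = 9 + 121 + 39 = 169
r = 13

Center (-3, 11), radius = 13


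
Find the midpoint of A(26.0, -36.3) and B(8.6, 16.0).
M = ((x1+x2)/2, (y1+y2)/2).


Mx = (26.0 + 8.6)/2 = 34.6/2 = 17.3000
My = (-36.3 + 16.0)/2 = -20.3/2 = -10.1500

(17.3000, -10.1500)


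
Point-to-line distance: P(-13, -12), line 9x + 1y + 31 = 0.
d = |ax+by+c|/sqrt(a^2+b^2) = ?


|9*(-13) + 1*(-12) + 31| = |-98| = 98
sqrt(81 + 1) = sqrt(82) = 9.0554
d = 98/sqrt(82) = 10.8223

10.8223


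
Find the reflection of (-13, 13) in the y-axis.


Reflection rule for y-axis: (-x, y)
(-13, 13) -> (13, 13)

(13, 13)


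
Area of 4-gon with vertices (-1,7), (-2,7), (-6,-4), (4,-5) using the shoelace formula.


sum(xi*y_{i+1}) = -1*7 - 2*(-4) - 6*(-5) + 4*7 = 59
sum(yi*x_{i+1}) = 7*(-2) + 7*(-6) - 4*4 - 5*(-1) = -67
Area = |59 + 67|/2 = 126/2 = 63.0000

63.0000 sq units


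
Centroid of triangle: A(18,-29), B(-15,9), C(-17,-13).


Gx = (18- 15- 17)/3 = -14/3 = -4.6667
Gy = (-29+9- 13)/3 = -33/3 = -11.0000

G = (-4.6667, -11.0000)


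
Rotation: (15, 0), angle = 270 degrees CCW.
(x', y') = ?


cos(270) = 0, sin(270) = -1
x' = 15*0 - 0*(-1) = 0
y' = 15*(-1) + 0*0 = -15

(0, -15)


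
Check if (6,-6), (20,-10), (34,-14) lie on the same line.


6*(-10+ 14) + 20*(-14+ 6) + 34*(-6+ 10)
= 24 - 160 + 136 = 0

Yes, collinear (determinant = 0)


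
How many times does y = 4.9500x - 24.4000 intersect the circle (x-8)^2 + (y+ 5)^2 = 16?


Substitute y = 4.9500x - 24.4000: (x-8)^2 + (4.9500x- 24.4000+ 5)^2 = 16
Expand to Ax^2 + Bx + C = 0, where b-k = -19.4
A = 1+m^2 = 25.5025
B = 2(m(b-k) - h) = 2(4.9500*(-19.4) - 8) = -208.06
C = h^2 + (b-k)^2 - r^2 = 64 + 376.36 - 16 = 424.36
disc = B^2-4AC = 43288.9636 - 43288.9636 = 0
disc = 0

1 intersection point (tangent)


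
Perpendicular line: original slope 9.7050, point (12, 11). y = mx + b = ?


Perpendicular slope = -1/m1 = -1/9.7050 = -0.1030
b2 = y0 - m2*x0 = 11 + 12/9.7050 = 11 + 1.2365 = 12.2365

y = -0.1030x + 12.2365


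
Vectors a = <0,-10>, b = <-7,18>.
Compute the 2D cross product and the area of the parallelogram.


cross = 0*18 + 10*(-7) = 0 - 70 = -70
Parallelogram area = |-70| = 70

cross = -70, parallelogram area = 70


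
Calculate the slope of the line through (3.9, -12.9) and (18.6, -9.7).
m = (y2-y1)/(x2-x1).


dy = -9.7 + 12.9 = 3.2
dx = 18.6 - 3.9 = 14.7
m = 3.2/14.7 = 0.2177

m = 0.2177


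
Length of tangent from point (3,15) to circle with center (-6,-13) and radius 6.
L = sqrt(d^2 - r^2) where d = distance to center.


d = sqrt((3+ 6)^2 + (15+ 13)^2) = sqrt(81+784) = 29.4109
L = sqrt(865.0000 - 36) = sqrt(829.0000) = 28.7924

28.7924


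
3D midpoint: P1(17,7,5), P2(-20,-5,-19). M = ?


Mx = (17- 20)/2 = -1.5000
My = (7- 5)/2 = 1.0000
Mz = (5- 19)/2 = -7.0000

M = (-1.5000, 1.0000, -7.0000)


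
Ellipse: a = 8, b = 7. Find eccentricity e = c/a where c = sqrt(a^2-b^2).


c = sqrt(64-49) = sqrt(15) = 3.8730
e = c/a = sqrt(15)/8 = 0.4841

e = 0.4841


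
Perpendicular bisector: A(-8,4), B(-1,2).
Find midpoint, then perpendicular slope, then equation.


Midpoint = (-4.5, 3)
Slope of AB = dy/dx = -2/7 = -0.2857
Perp slope = -dx/dy = 7/2 = 3.5000
b = My - (perp slope)*Mx = 3 + (7*(-4.5))/(-2) = 3 + 15.7500 = 18.7500

y = 3.5000x + 18.7500


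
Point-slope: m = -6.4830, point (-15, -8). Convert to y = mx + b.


y + 8 = -6.4830(x + 15)
y = -6.4830x - 8 + 6.4830*(-15)
y = -6.4830x - 105.2450

y = -6.4830x - 105.2450


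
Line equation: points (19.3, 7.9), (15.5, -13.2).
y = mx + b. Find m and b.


m = (-21.1)/(-3.8) = 5.5526
b = y1 - m*x1 = 7.9 - (-21.1*19.3)/(-3.8) = 7.9 - 107.1658 = -99.2658

y = 5.5526x - 99.2658


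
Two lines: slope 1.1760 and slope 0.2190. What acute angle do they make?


m1-m2 = 0.957
1+m1*m2 = 1.257544
tan(theta) = |0.957/1.257544| = 0.761007
theta = arctan(|0.957/1.257544|) = 37.2714 degrees (acute angle)

37.2714 degrees


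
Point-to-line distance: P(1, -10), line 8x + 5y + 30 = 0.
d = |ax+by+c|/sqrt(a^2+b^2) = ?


|8*1 + 5*(-10) + 30| = |-12| = 12
sqrt(64 + 25) = sqrt(89) = 9.4340
d = 12/sqrt(89) = 1.2720

1.2720


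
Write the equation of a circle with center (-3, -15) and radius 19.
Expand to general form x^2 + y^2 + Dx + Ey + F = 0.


(x+ 3)^2 + (y+ 15)^2 = 19^2
D = -2h = 6, E = -2k = 30
F = h^2+k^2-r^2 = 9+225-361 = -127

x^2 + y^2 + 6x + 30y - 127 = 0


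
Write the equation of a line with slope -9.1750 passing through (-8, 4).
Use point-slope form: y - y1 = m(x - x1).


y - 4 = -9.1750(x + 8)
y = -9.1750x + 4 + 9.1750*(-8)
y = -9.1750x - 69.4000

y = -9.1750x - 69.4000


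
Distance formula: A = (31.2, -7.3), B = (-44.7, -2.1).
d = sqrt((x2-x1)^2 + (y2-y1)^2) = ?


dx = -44.7 - 31.2 = -75.9
dy = -2.1 + 7.3 = 5.2
d = sqrt(5760.81 + 27.04) = sqrt(5787.85) = 76.0779

76.0779


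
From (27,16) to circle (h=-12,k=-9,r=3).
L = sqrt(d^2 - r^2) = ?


d = sqrt((27+ 12)^2 + (16+ 9)^2) = sqrt(1521+625) = 46.3249
L = sqrt(2146.0000 - 9) = sqrt(2137.0000) = 46.2277

46.2277


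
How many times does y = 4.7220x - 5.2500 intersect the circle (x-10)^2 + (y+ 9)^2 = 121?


Substitute y = 4.7220x - 5.2500: (x-10)^2 + (4.7220x- 5.2500+ 9)^2 = 121
Expand to Ax^2 + Bx + C = 0, where b-k = 3.75
A = 1+m^2 = 23.297284
B = 2(m(b-k) - h) = 2(4.7220*3.75 - 10) = 15.415
C = h^2 + (b-k)^2 - r^2 = 100 + 14.0625 - 121 = -6.9375
disc = B^2-4AC = 237.6222 + 646.4996 = 884.1218
disc > 0

2 intersection points


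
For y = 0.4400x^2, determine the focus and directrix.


a = 0.4400
1/(4a) = 0.5682
Focus = (0, 0.5682)
Directrix: y = -0.5682

Focus = (0, 0.5682), Directrix: y = -0.5682


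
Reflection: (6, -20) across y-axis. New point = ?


Reflection rule for y-axis: (-x, y)
(6, -20) -> (-6, -20)

(-6, -20)


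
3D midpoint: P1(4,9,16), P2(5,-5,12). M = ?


Mx = (4+5)/2 = 4.5000
My = (9- 5)/2 = 2.0000
Mz = (16+12)/2 = 14.0000

M = (4.5000, 2.0000, 14.0000)


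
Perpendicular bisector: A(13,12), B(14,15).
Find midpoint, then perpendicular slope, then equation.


Midpoint = (13.5, 13.5)
Slope of AB = dy/dx = 3/1 = 3.0000
Perp slope = -dx/dy = -1/3 = -0.3333
b = My - (perp slope)*Mx = 13.5 + (1*13.5)/3 = 13.5 + 4.5000 = 18.0000

y = -0.3333x + 18.0000


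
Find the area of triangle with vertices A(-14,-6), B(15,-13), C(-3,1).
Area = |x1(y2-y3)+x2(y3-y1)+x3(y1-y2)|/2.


-14*(-13-1) = 196
15*(1+ 6) = 105
-3*(-6+ 13) = -21
sum = 280
Area = |280|/2 = 140.0000

140.0000 sq units


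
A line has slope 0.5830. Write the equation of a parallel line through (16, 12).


Parallel lines have equal slopes.
m2 = 0.5830
b2 = 12 - 0.5830*16 = 2.6720

y = 0.5830x + 2.6720


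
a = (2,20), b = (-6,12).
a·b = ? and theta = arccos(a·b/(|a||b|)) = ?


a·b = 2*(-6) + 20*12 = -12 + 240 = 228
|a| = sqrt(4+400) = 20.0998
|b| = sqrt(36+144) = 13.4164
cos(theta) = 228/(sqrt(404)*sqrt(180)) = 228/sqrt(72720) = 0.845489
theta = arccos(228/sqrt(72720)) = 32.2756 degrees

a·b = 228, theta = 32.2756 deg


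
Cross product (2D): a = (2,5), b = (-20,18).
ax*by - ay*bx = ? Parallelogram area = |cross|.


cross = 2*18 - 5*(-20) = 36 + 100 = 136
Parallelogram area = |136| = 136

cross = 136, parallelogram area = 136


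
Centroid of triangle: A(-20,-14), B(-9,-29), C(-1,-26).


Gx = (-20- 9- 1)/3 = -30/3 = -10.0000
Gy = (-14- 29- 26)/3 = -69/3 = -23.0000

G = (-10.0000, -23.0000)


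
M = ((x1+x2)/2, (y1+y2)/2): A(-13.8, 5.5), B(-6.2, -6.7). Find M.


Mx = (-13.8 - 6.2)/2 = -20.0/2 = -10.0000
My = (5.5 - 6.7)/2 = -1.2/2 = -0.6000

(-10.0000, -0.6000)


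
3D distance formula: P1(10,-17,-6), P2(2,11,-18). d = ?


dx=-8, dy=28, dz=-12
d = sqrt(64+784+144) = sqrt(992) = 31.4960

31.4960


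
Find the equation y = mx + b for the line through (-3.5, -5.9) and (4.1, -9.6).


m = (-3.7)/(7.6) = -0.4868
b = y1 - m*x1 = -5.9 - (-3.7*(-3.5))/(7.6) = -5.9 - 1.7039 = -7.6039

y = -0.4868x - 7.6039


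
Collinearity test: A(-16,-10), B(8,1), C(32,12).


-16*(1-12) + 8*(12+ 10) + 32*(-10-1)
= 176 + 176 - 352 = 0

Yes, collinear (determinant = 0)


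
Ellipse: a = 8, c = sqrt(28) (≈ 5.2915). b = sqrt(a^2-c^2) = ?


b^2 = 8^2 - (sqrt(28))^2 = 64 - 28 = 36
b = sqrt(36) = 6

b = 6


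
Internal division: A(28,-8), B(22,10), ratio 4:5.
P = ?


Px = (4*22 + 5*28)/9 = 228/9 = 25.3333
Py = (4*10 + 5*(-8))/9 = 0/9 = 0

P = (25.3333, 0)


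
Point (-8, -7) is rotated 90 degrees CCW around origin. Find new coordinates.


cos(90) = 0, sin(90) = 1
x' = -8*0 + 7*1 = 7
y' = -8*1 - 7*0 = -8

(7, -8)


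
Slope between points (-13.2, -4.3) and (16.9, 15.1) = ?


dy = 15.1 + 4.3 = 19.4
dx = 16.9 + 13.2 = 30.1
m = 19.4/30.1 = 0.6445

m = 0.6445


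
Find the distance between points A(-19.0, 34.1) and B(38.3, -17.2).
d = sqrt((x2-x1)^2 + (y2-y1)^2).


dx = 38.3 + 19.0 = 57.3
dy = -17.2 - 34.1 = -51.3
d = sqrt(3283.29 + 2631.69) = sqrt(5914.98) = 76.9089

76.9089


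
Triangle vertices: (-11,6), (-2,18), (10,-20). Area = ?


-11*(18+ 20) = -418
-2*(-20-6) = 52
10*(6-18) = -120
sum = -486
Area = |-486|/2 = 243.0000

243.0000 sq units


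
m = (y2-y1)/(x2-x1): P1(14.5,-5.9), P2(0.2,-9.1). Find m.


dy = -9.1 + 5.9 = -3.2
dx = 0.2 - 14.5 = -14.3
m = -3.2/(-14.3) = 0.2238

m = 0.2238


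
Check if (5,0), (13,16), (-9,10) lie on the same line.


5*(16-10) + 13*(10-0) - 9*(0-16)
= 30 + 130 + 144 = 304

No, not collinear (determinant = 304)


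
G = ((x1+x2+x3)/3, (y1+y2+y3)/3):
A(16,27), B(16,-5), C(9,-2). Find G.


Gx = (16+16+9)/3 = 41/3 = 13.6667
Gy = (27- 5- 2)/3 = 20/3 = 6.6667

G = (13.6667, 6.6667)


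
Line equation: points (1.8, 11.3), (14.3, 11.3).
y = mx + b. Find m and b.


m = (0.0)/(12.5) = 0
b = y1 - m*x1 = 11.3 - (0.0*1.8)/(12.5) = 11.3 - 0 = 11.3000

y = 0x + 11.3000


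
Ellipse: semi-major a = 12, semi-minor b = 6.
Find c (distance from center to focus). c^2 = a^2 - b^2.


c^2 = 12^2 - 6^2 = 144 - 36 = 108
c = sqrt(108) = 10.3923

c = 10.3923


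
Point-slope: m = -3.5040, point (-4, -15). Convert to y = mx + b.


y + 15 = -3.5040(x + 4)
y = -3.5040x - 15 + 3.5040*(-4)
y = -3.5040x - 29.0160

y = -3.5040x - 29.0160


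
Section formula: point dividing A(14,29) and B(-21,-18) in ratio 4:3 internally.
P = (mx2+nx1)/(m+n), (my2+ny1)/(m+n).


Px = (4*(-21) + 3*14)/7 = -42/7 = -6.0000
Py = (4*(-18) + 3*29)/7 = 15/7 = 2.1429

P = (-6.0000, 2.1429)


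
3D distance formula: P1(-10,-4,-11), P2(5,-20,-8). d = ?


dx=15, dy=-16, dz=3
d = sqrt(225+256+9) = sqrt(490) = 22.1359

22.1359


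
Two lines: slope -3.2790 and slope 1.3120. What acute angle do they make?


m1-m2 = -4.591
1+m1*m2 = -3.302048
tan(theta) = |-4.591/(-3.302048)| = 1.390349
theta = arctan(|-4.591/(-3.302048)|) = 54.2747 degrees (acute angle)

54.2747 degrees


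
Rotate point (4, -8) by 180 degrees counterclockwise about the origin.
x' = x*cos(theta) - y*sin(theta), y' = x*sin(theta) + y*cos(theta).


cos(180) = -1, sin(180) = 0
x' = 4*(-1) + 8*0 = -4
y' = 4*0 - 8*(-1) = 8

(-4, 8)


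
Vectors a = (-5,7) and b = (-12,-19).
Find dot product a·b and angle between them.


a·b = -5*(-12) + 7*(-19) = 60 - 133 = -73
|a| = sqrt(25+49) = 8.6023
|b| = sqrt(144+361) = 22.4722
cos(theta) = -73/(sqrt(74)*sqrt(505)) = -73/sqrt(37370) = -0.377625
theta = arccos(-73/sqrt(37370)) = 112.1867 degrees

a·b = -73, theta = 112.1867 deg


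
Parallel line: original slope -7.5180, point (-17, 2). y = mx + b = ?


Parallel lines have equal slopes.
m2 = -7.5180
b2 = 2 + 7.5180*(-17) = -125.8060

y = -7.5180x - 125.8060


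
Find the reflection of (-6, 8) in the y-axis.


Reflection rule for y-axis: (-x, y)
(-6, 8) -> (6, 8)

(6, 8)


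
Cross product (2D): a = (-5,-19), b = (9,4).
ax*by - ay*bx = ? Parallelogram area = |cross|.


cross = -5*4 + 19*9 = -20 + 171 = 151
Parallelogram area = |151| = 151

cross = 151, parallelogram area = 151


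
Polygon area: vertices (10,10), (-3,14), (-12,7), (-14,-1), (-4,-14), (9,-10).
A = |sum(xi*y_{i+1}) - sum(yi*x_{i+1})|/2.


sum(xi*y_{i+1}) = 10*14 - 3*7 - 12*(-1) - 14*(-14) - 4*(-10) + 9*10 = 457
sum(yi*x_{i+1}) = 10*(-3) + 14*(-12) + 7*(-14) - 1*(-4) - 14*9 - 10*10 = -518
Area = |457 + 518|/2 = 975/2 = 487.5000

487.5000 sq units


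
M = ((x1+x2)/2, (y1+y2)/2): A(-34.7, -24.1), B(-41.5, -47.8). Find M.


Mx = (-34.7 - 41.5)/2 = -76.2/2 = -38.1000
My = (-24.1 - 47.8)/2 = -71.9/2 = -35.9500

(-38.1000, -35.9500)


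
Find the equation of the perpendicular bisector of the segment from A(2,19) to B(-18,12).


Midpoint = (-8, 15.5)
Slope of AB = dy/dx = -7/(-20) = 0.3500
Perp slope = -dx/dy = -20/7 = -2.8571
b = My - (perp slope)*Mx = 15.5 + (-20*(-8))/(-7) = 15.5 - 22.8571 = -7.3571

y = -2.8571x - 7.3571


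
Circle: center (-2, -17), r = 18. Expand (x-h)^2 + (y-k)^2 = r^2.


(x+ 2)^2 + (y+ 17)^2 = 18^2
D = -2h = 4, E = -2k = 34
F = h^2+k^2-r^2 = 4+289-324 = -31

x^2 + y^2 + 4x + 34y - 31 = 0


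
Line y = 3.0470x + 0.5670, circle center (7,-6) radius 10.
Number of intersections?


Substitute y = 3.0470x + 0.5670: (x-7)^2 + (3.0470x+0.5670+ 6)^2 = 100
Expand to Ax^2 + Bx + C = 0, where b-k = 6.567
A = 1+m^2 = 10.284209
B = 2(m(b-k) - h) = 2(3.0470*6.567 - 7) = 26.019298
C = h^2 + (b-k)^2 - r^2 = 49 + 43.125489 - 100 = -7.874511
disc = B^2-4AC = 677.0039 + 323.9325 = 1000.9364
disc > 0

2 intersection points


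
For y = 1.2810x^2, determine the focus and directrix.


a = 1.2810
1/(4a) = 0.1952
Focus = (0, 0.1952)
Directrix: y = -0.1952

Focus = (0, 0.1952), Directrix: y = -0.1952


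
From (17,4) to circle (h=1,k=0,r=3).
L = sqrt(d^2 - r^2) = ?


d = sqrt((17-1)^2 + (4-0)^2) = sqrt(256+16) = 16.4924
L = sqrt(272.0000 - 9) = sqrt(263.0000) = 16.2173

16.2173


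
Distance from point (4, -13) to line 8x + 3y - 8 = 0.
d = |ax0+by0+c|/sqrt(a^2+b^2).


|8*4 + 3*(-13) - 8| = |-15| = 15
sqrt(64 + 9) = sqrt(73) = 8.5440
d = 15/sqrt(73) = 1.7556

1.7556


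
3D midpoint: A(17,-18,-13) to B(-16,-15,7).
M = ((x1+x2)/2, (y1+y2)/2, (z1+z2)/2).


Mx = (17- 16)/2 = 0.5000
My = (-18- 15)/2 = -16.5000
Mz = (-13+7)/2 = -3.0000

M = (0.5000, -16.5000, -3.0000)


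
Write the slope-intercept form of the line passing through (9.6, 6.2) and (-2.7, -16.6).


m = (-22.8)/(-12.3) = 1.8537
b = y1 - m*x1 = 6.2 - (-22.8*9.6)/(-12.3) = 6.2 - 17.7951 = -11.5951

y = 1.8537x - 11.5951


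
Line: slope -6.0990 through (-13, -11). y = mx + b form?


y + 11 = -6.0990(x + 13)
y = -6.0990x - 11 + 6.0990*(-13)
y = -6.0990x - 90.2870

y = -6.0990x - 90.2870


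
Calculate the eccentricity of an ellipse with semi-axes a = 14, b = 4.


c = sqrt(196-16) = sqrt(180) = 13.4164
e = c/a = sqrt(180)/14 = 0.9583

e = 0.9583


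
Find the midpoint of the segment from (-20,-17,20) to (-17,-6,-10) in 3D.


Mx = (-20- 17)/2 = -18.5000
My = (-17- 6)/2 = -11.5000
Mz = (20- 10)/2 = 5.0000

M = (-18.5000, -11.5000, 5.0000)


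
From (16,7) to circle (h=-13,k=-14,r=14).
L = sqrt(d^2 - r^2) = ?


d = sqrt((16+ 13)^2 + (7+ 14)^2) = sqrt(841+441) = 35.8050
L = sqrt(1282.0000 - 196) = sqrt(1086.0000) = 32.9545

32.9545


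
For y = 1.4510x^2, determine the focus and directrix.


a = 1.4510
1/(4a) = 0.1723
Focus = (0, 0.1723)
Directrix: y = -0.1723

Focus = (0, 0.1723), Directrix: y = -0.1723


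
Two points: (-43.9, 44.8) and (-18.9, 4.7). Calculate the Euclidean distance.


dx = -18.9 + 43.9 = 25.0
dy = 4.7 - 44.8 = -40.1
d = sqrt(625.0 + 1608.01) = sqrt(2233.01) = 47.2547

47.2547


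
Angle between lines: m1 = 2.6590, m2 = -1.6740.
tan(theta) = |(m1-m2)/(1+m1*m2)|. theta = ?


m1-m2 = 4.333
1+m1*m2 = -3.451166
tan(theta) = |4.333/(-3.451166)| = 1.255518
theta = arctan(|4.333/(-3.451166)|) = 51.4632 degrees (acute angle)

51.4632 degrees


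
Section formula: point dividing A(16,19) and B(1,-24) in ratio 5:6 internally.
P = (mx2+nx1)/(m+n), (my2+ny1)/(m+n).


Px = (5*1 + 6*16)/11 = 101/11 = 9.1818
Py = (5*(-24) + 6*19)/11 = -6/11 = -0.5455

P = (9.1818, -0.5455)


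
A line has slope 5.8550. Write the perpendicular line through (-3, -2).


Perpendicular slope = -1/m1 = -1/5.8550 = -0.1708
b2 = y0 - m2*x0 = -2 - 3/5.8550 = -2 - 0.5124 = -2.5124

y = -0.1708x - 2.5124


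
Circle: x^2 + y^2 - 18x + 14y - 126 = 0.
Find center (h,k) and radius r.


h = -D/2 = 18/2 = 9
k = -E/2 = -14/2 = -7
r^2 = h^2 + k^2 - F = 81 + 49 + 126 = 256
r = 16

Center (9, -7), radius = 16


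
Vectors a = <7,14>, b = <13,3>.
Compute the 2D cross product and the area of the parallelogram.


cross = 7*3 - 14*13 = 21 - 182 = -161
Parallelogram area = |-161| = 161

cross = -161, parallelogram area = 161


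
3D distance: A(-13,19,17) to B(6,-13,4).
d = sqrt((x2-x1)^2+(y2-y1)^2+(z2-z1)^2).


dx=19, dy=-32, dz=-13
d = sqrt(361+1024+169) = sqrt(1554) = 39.4208

39.4208


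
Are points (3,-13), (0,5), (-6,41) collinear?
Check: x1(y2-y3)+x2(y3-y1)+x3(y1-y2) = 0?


3*(5-41) + 0*(41+ 13) - 6*(-13-5)
= -108 + 0 + 108 = 0

Yes, collinear (determinant = 0)


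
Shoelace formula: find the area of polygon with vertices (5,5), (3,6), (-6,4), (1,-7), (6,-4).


sum(xi*y_{i+1}) = 5*6 + 3*4 - 6*(-7) + 1*(-4) + 6*5 = 110
sum(yi*x_{i+1}) = 5*3 + 6*(-6) + 4*1 - 7*6 - 4*5 = -79
Area = |110 + 79|/2 = 189/2 = 94.5000

94.5000 sq units


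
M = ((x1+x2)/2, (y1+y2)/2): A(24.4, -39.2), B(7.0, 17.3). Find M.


Mx = (24.4 + 7.0)/2 = 31.4/2 = 15.7000
My = (-39.2 + 17.3)/2 = -21.9/2 = -10.9500

(15.7000, -10.9500)


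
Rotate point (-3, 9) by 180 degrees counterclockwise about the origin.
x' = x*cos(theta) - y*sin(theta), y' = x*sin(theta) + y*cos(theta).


cos(180) = -1, sin(180) = 0
x' = -3*(-1) - 9*0 = 3
y' = -3*0 + 9*(-1) = -9

(3, -9)


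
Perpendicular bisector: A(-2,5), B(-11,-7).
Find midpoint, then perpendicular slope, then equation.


Midpoint = (-6.5, -1)
Slope of AB = dy/dx = -12/(-9) = 1.3333
Perp slope = -dx/dy = -9/12 = -0.7500
b = My - (perp slope)*Mx = -1 + (-9*(-6.5))/(-12) = -1 - 4.8750 = -5.8750

y = -0.7500x - 5.8750


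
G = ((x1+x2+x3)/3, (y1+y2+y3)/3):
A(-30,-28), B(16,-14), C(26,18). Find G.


Gx = (-30+16+26)/3 = 12/3 = 4.0000
Gy = (-28- 14+18)/3 = -24/3 = -8.0000

G = (4.0000, -8.0000)


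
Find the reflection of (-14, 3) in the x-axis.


Reflection rule for x-axis: (x, -y)
(-14, 3) -> (-14, -3)

(-14, -3)


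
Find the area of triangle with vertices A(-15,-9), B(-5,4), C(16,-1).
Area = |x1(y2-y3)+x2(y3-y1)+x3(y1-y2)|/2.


-15*(4+ 1) = -75
-5*(-1+ 9) = -40
16*(-9-4) = -208
sum = -323
Area = |-323|/2 = 161.5000

161.5000 sq units


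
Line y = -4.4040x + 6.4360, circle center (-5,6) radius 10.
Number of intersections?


Substitute y = -4.4040x + 6.4360: (x+ 5)^2 + (-4.4040x+6.4360-6)^2 = 100
Expand to Ax^2 + Bx + C = 0, where b-k = 0.436
A = 1+m^2 = 20.395216
B = 2(m(b-k) - h) = 2(-4.4040*0.436 + 5) = 6.159712
C = h^2 + (b-k)^2 - r^2 = 25 + 0.190096 - 100 = -74.809904
disc = B^2-4AC = 37.9421 + 6103.0566 = 6140.9987
disc > 0

2 intersection points


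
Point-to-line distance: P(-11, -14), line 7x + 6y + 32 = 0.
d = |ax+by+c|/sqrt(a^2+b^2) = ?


|7*(-11) + 6*(-14) + 32| = |-129| = 129
sqrt(49 + 36) = sqrt(85) = 9.2195
d = 129/sqrt(85) = 13.9920

13.9920


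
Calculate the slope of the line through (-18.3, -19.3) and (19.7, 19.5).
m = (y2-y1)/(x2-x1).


dy = 19.5 + 19.3 = 38.8
dx = 19.7 + 18.3 = 38.0
m = 38.8/38.0 = 1.0211

m = 1.0211


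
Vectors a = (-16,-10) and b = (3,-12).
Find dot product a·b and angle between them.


a·b = -16*3 - 10*(-12) = -48 + 120 = 72
|a| = sqrt(256+100) = 18.8680
|b| = sqrt(9+144) = 12.3693
cos(theta) = 72/(sqrt(356)*sqrt(153)) = 72/sqrt(54468) = 0.308505
theta = arccos(72/sqrt(54468)) = 72.0309 degrees

a·b = 72, theta = 72.0309 deg


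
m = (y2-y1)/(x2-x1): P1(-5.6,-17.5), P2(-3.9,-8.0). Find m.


dy = -8.0 + 17.5 = 9.5
dx = -3.9 + 5.6 = 1.7
m = 9.5/1.7 = 5.5882

m = 5.5882


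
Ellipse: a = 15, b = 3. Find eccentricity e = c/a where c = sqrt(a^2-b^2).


c = sqrt(225-9) = sqrt(216) = 14.6969
e = c/a = sqrt(216)/15 = 0.9798

e = 0.9798


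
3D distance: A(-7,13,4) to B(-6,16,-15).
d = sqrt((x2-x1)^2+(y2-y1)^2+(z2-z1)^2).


dx=1, dy=3, dz=-19
d = sqrt(1+9+361) = sqrt(371) = 19.2614

19.2614


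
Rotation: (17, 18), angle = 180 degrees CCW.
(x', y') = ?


cos(180) = -1, sin(180) = 0
x' = 17*(-1) - 18*0 = -17
y' = 17*0 + 18*(-1) = -18

(-17, -18)


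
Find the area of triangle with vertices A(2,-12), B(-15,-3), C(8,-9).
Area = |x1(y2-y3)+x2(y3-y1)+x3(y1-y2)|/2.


2*(-3+ 9) = 12
-15*(-9+ 12) = -45
8*(-12+ 3) = -72
sum = -105
Area = |-105|/2 = 52.5000

52.5000 sq units


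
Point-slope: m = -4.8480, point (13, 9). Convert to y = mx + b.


y - 9 = -4.8480(x - 13)
y = -4.8480x + 9 + 4.8480*13
y = -4.8480x + 72.0240

y = -4.8480x + 72.0240


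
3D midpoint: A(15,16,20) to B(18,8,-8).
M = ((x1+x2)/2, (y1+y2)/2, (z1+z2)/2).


Mx = (15+18)/2 = 16.5000
My = (16+8)/2 = 12.0000
Mz = (20- 8)/2 = 6.0000

M = (16.5000, 12.0000, 6.0000)


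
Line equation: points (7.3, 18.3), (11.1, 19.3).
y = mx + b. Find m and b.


m = (1.0)/(3.8) = 0.2632
b = y1 - m*x1 = 18.3 - (1.0*7.3)/(3.8) = 18.3 - 1.9211 = 16.3789

y = 0.2632x + 16.3789


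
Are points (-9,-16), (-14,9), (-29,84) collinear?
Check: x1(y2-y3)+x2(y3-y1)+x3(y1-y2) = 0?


-9*(9-84) - 14*(84+ 16) - 29*(-16-9)
= 675 - 1400 + 725 = 0

Yes, collinear (determinant = 0)


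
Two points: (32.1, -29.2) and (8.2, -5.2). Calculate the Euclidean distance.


dx = 8.2 - 32.1 = -23.9
dy = -5.2 + 29.2 = 24.0
d = sqrt(571.21 + 576.0) = sqrt(1147.21) = 33.8705

33.8705


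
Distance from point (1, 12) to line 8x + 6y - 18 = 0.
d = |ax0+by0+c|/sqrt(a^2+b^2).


|8*1 + 6*12 - 18| = |62| = 62
sqrt(64 + 36) = sqrt(100) = 10.0000
d = 62/sqrt(100) = 6.2000

6.2000
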